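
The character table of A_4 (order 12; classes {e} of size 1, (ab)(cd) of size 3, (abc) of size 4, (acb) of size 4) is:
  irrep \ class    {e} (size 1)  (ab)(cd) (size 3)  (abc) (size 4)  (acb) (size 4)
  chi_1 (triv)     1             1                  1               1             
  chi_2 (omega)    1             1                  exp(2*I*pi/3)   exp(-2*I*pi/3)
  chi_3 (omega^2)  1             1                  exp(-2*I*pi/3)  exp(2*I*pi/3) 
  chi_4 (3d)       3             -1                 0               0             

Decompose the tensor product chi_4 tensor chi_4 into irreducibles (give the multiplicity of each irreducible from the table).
chi_4 tensor chi_4 = chi_1 + chi_2 + chi_3 + 2*chi_4 (all other irreducibles have multiplicity 0).

Working: The character of a tensor product is the pointwise product (chi_4 * chi_4)(C) = chi_4(C) * chi_4(C):
  {e}: (3)*(3), (ab)(cd): (-1)*(-1), (abc): (0)*(0), (acb): (0)*(0)
so (chi_4 * chi_4) takes values
  {e} -> 9, (ab)(cd) -> 1, (abc) -> 0, (acb) -> 0.
Now take the inner product of this character with each irreducible chi from the table, <chi_4*chi_4, chi> = (1/12) sum_C |C| (chi_4*chi_4)(C) conj(chi(C)):
  <chi_4*chi_4, chi_1> = (1/12)[1*(9)*conj(1) + 3*(1)*conj(1) + 4*(0)*conj(1) + 4*(0)*conj(1)]
      = (1/12)[(9) + (3) + (0) + (0)] = 12/12 = 1
  <chi_4*chi_4, chi_2> = (1/12)[1*(9)*conj(1) + 3*(1)*conj(1) + 4*(0)*conj(exp(2*I*pi/3)) + 4*(0)*conj(exp(-2*I*pi/3))]
      = (1/12)[(9) + (3) + (0) + (0)] = 12/12 = 1
  <chi_4*chi_4, chi_3> = (1/12)[1*(9)*conj(1) + 3*(1)*conj(1) + 4*(0)*conj(exp(-2*I*pi/3)) + 4*(0)*conj(exp(2*I*pi/3))]
      = (1/12)[(9) + (3) + (0) + (0)] = 12/12 = 1
  <chi_4*chi_4, chi_4> = (1/12)[1*(9)*conj(3) + 3*(1)*conj(-1) + 4*(0)*conj(0) + 4*(0)*conj(0)]
      = (1/12)[(27) + (-3) + (0) + (0)] = 24/12 = 2
(Exp terms are combined using exp(i*s)*conj(exp(i*t)) = exp(i*(s-t)), and sums of them are collapsed using the identity that for every m > 1 the m distinct m-th roots of unity sum to 0, e.g. 1 + exp(2*I*pi/3) + exp(-2*I*pi/3) = 0.)
Hence the multiplicities are chi_1: 1, chi_2: 1, chi_3: 1, chi_4: 2. Dimension check: dim(chi_4)*dim(chi_4) = 3*3 = 9 and sum (mult * dim) = 1*1 + 1*1 + 1*1 + 2*3 = 9.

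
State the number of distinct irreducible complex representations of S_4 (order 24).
5

Solution. The number of irreducible complex representations of a finite group equals its number of conjugacy classes. Conjugacy classes in S_4 correspond to cycle types, i.e. partitions of 4; there are p(4) = 5 of them, so S_4 (order 24) has exactly 5 irreducible complex representations.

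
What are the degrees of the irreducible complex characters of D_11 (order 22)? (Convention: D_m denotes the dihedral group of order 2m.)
Dimensions: 1, 1, 2, 2, 2, 2, 2

Reasoning: There are 7 irreducibles (= number of conjugacy classes). Their dimensions d_i satisfy sum d_i^2 = |G| = 22: 1 + 1 + 4 + 4 + 4 + 4 + 4 = 22.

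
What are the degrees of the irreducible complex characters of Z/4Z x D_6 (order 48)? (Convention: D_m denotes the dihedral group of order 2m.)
Dimensions: 1, 1, 1, 1, 1, 1, 1, 1, 1, 1, 1, 1, 1, 1, 1, 1, 2, 2, 2, 2, 2, 2, 2, 2

Argument: There are 24 irreducibles (= number of conjugacy classes). Their dimensions d_i satisfy sum d_i^2 = |G| = 48: 1 + 1 + 1 + 1 + 1 + 1 + 1 + 1 + 1 + 1 + 1 + 1 + 1 + 1 + 1 + 1 + 4 + 4 + 4 + 4 + 4 + 4 + 4 + 4 = 48. (For the product with Z/4Z: each of the 4 1-dim characters of Z/4Z tensors with each irrep of D_6, giving 4 copies of each D_6-dimension.)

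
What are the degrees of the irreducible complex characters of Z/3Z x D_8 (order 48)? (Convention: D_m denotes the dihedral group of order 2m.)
Dimensions: 1, 1, 1, 1, 1, 1, 1, 1, 1, 1, 1, 1, 2, 2, 2, 2, 2, 2, 2, 2, 2

Details: There are 21 irreducibles (= number of conjugacy classes). Their dimensions d_i satisfy sum d_i^2 = |G| = 48: 1 + 1 + 1 + 1 + 1 + 1 + 1 + 1 + 1 + 1 + 1 + 1 + 4 + 4 + 4 + 4 + 4 + 4 + 4 + 4 + 4 = 48. (For the product with Z/3Z: each of the 3 1-dim characters of Z/3Z tensors with each irrep of D_8, giving 3 copies of each D_8-dimension.)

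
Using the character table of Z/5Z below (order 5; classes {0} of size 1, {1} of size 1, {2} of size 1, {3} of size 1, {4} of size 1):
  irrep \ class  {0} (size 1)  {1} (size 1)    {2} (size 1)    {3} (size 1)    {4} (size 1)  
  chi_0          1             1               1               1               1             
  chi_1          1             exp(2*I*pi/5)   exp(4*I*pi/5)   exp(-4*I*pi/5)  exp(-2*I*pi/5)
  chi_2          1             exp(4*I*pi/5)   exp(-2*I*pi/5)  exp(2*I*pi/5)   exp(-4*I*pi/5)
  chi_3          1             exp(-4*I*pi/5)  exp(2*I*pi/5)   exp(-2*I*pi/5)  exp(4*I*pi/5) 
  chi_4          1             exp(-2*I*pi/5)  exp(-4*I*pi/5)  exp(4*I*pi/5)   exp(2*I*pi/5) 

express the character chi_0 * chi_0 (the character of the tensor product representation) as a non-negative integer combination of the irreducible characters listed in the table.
chi_0 tensor chi_0 = chi_0 (all other irreducibles have multiplicity 0).

Why: The character of a tensor product is the pointwise product (chi_0 * chi_0)(C) = chi_0(C) * chi_0(C):
  {0}: (1)*(1), {1}: (1)*(1), {2}: (1)*(1), {3}: (1)*(1), {4}: (1)*(1)
so (chi_0 * chi_0) takes values
  {0} -> 1, {1} -> 1, {2} -> 1, {3} -> 1, {4} -> 1.
Now take the inner product of this character with each irreducible chi from the table, <chi_0*chi_0, chi> = (1/5) sum_C |C| (chi_0*chi_0)(C) conj(chi(C)):
  <chi_0*chi_0, chi_0> = (1/5)[1*(1)*conj(1) + 1*(1)*conj(1) + 1*(1)*conj(1) + 1*(1)*conj(1) + 1*(1)*conj(1)]
      = (1/5)[(1) + (1) + (1) + (1) + (1)] = 5/5 = 1
  <chi_0*chi_0, chi_1> = (1/5)[1*(1)*conj(1) + 1*(1)*conj(exp(2*I*pi/5)) + 1*(1)*conj(exp(4*I*pi/5)) + 1*(1)*conj(exp(-4*I*pi/5)) + 1*(1)*conj(exp(-2*I*pi/5))]
      = (1/5)[(1) + (exp(-2*I*pi/5)) + (exp(-4*I*pi/5)) + (exp(4*I*pi/5)) + (exp(2*I*pi/5))] = 0/5 = 0
  <chi_0*chi_0, chi_2> = (1/5)[1*(1)*conj(1) + 1*(1)*conj(exp(4*I*pi/5)) + 1*(1)*conj(exp(-2*I*pi/5)) + 1*(1)*conj(exp(2*I*pi/5)) + 1*(1)*conj(exp(-4*I*pi/5))]
      = (1/5)[(1) + (exp(-4*I*pi/5)) + (exp(2*I*pi/5)) + (exp(-2*I*pi/5)) + (exp(4*I*pi/5))] = 0/5 = 0
  <chi_0*chi_0, chi_3> = (1/5)[1*(1)*conj(1) + 1*(1)*conj(exp(-4*I*pi/5)) + 1*(1)*conj(exp(2*I*pi/5)) + 1*(1)*conj(exp(-2*I*pi/5)) + 1*(1)*conj(exp(4*I*pi/5))]
      = (1/5)[(1) + (exp(4*I*pi/5)) + (exp(-2*I*pi/5)) + (exp(2*I*pi/5)) + (exp(-4*I*pi/5))] = 0/5 = 0
  <chi_0*chi_0, chi_4> = (1/5)[1*(1)*conj(1) + 1*(1)*conj(exp(-2*I*pi/5)) + 1*(1)*conj(exp(-4*I*pi/5)) + 1*(1)*conj(exp(4*I*pi/5)) + 1*(1)*conj(exp(2*I*pi/5))]
      = (1/5)[(1) + (exp(2*I*pi/5)) + (exp(4*I*pi/5)) + (exp(-4*I*pi/5)) + (exp(-2*I*pi/5))] = 0/5 = 0
(Exp terms are combined using exp(i*s)*conj(exp(i*t)) = exp(i*(s-t)), and sums of them are collapsed using the identity that for every m > 1 the m distinct m-th roots of unity sum to 0, e.g. 1 + exp(2*I*pi/3) + exp(-2*I*pi/3) = 0.)
Hence the multiplicities are chi_0: 1. Dimension check: dim(chi_0)*dim(chi_0) = 1*1 = 1 and sum (mult * dim) = 1*1 = 1.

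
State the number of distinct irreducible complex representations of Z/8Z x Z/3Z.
24

Proof sketch: The number of irreducible complex representations of a finite group equals its number of conjugacy classes. Z/8Z x Z/3Z is abelian of order 24, so every element is its own conjugacy class: 24 classes, so Z/8Z x Z/3Z (order 24) has exactly 24 irreducible complex representations.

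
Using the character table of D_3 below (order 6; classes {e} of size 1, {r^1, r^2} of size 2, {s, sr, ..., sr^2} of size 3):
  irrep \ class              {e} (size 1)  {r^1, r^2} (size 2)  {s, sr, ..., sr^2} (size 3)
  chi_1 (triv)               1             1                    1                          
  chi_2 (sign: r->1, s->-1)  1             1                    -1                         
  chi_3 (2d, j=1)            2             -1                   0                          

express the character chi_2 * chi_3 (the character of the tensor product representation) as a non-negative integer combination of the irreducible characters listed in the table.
chi_2 tensor chi_3 = chi_3 (all other irreducibles have multiplicity 0).

Argument: The character of a tensor product is the pointwise product (chi_2 * chi_3)(C) = chi_2(C) * chi_3(C):
  {e}: (1)*(2), {r^1, r^2}: (1)*(-1), {s, sr, ..., sr^2}: (-1)*(0)
so (chi_2 * chi_3) takes values
  {e} -> 2, {r^1, r^2} -> -1, {s, sr, ..., sr^2} -> 0.
Now take the inner product of this character with each irreducible chi from the table, <chi_2*chi_3, chi> = (1/6) sum_C |C| (chi_2*chi_3)(C) conj(chi(C)):
  <chi_2*chi_3, chi_1> = (1/6)[1*(2)*conj(1) + 2*(-1)*conj(1) + 3*(0)*conj(1)]
      = (1/6)[(2) + (-2) + (0)] = 0/6 = 0
  <chi_2*chi_3, chi_2> = (1/6)[1*(2)*conj(1) + 2*(-1)*conj(1) + 3*(0)*conj(-1)]
      = (1/6)[(2) + (-2) + (0)] = 0/6 = 0
  <chi_2*chi_3, chi_3> = (1/6)[1*(2)*conj(2) + 2*(-1)*conj(-1) + 3*(0)*conj(0)]
      = (1/6)[(4) + (2) + (0)] = 6/6 = 1
Hence the multiplicities are chi_3: 1. Dimension check: dim(chi_2)*dim(chi_3) = 1*2 = 2 and sum (mult * dim) = 1*2 = 2.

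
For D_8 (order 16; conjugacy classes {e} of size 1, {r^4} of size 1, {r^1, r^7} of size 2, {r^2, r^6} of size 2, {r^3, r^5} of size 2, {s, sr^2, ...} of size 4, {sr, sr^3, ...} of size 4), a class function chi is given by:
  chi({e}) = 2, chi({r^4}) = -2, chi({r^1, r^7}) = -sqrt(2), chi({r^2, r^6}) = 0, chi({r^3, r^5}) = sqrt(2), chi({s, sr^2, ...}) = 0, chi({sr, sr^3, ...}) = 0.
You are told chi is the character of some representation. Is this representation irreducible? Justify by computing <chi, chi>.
Irreducible: <chi, chi> = 1.

Argument: <chi, chi> = (1/|G|) sum_C |C| * |chi(C)|^2 = (1/16)[1*|2|^2 + 1*|-2|^2 + 2*|-sqrt(2)|^2 + 2*|0|^2 + 2*|sqrt(2)|^2 + 4*|0|^2 + 4*|0|^2]
  = (1/16)[(4) + (4) + (4) + (0) + (4) + (0) + (0)] = 16/16 = 1.
A character is irreducible iff <chi, chi> = 1, so this representation is irreducible.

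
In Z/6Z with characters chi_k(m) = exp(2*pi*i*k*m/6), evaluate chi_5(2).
chi_5(2) = zeta_6^10 = exp(-2*I*pi/3)

Details: chi_5(2) = zeta_6^(5*2) = zeta_6^10. Since zeta_6^6 = 1, this equals zeta_6^4 = exp(2*pi*i*4/6) = exp(-2*I*pi/3).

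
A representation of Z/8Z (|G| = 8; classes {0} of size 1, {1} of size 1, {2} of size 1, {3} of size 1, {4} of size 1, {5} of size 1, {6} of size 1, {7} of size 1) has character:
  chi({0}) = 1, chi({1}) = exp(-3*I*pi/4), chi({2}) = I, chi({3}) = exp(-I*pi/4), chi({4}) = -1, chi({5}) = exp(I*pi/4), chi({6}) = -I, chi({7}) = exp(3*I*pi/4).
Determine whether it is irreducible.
Irreducible: <chi, chi> = 1.

Argument: <chi, chi> = (1/|G|) sum_C |C| * |chi(C)|^2 = (1/8)[1*|1|^2 + 1*|exp(-3*I*pi/4)|^2 + 1*|I|^2 + 1*|exp(-I*pi/4)|^2 + 1*|-1|^2 + 1*|exp(I*pi/4)|^2 + 1*|-I|^2 + 1*|exp(3*I*pi/4)|^2]
  = (1/8)[(1) + (1) + (1) + (1) + (1) + (1) + (1) + (1)] = 8/8 = 1.
(Exp terms are combined using exp(i*s)*conj(exp(i*t)) = exp(i*(s-t)), and sums of them are collapsed using the identity that for every m > 1 the m distinct m-th roots of unity sum to 0, e.g. 1 + exp(2*I*pi/3) + exp(-2*I*pi/3) = 0.)
A character is irreducible iff <chi, chi> = 1, so this representation is irreducible.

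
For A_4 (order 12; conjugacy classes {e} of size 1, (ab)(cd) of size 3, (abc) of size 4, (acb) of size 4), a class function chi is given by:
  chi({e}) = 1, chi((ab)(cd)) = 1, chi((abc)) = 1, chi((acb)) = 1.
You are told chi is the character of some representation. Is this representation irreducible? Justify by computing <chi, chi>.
Irreducible: <chi, chi> = 1.

Details: <chi, chi> = (1/|G|) sum_C |C| * |chi(C)|^2 = (1/12)[1*|1|^2 + 3*|1|^2 + 4*|1|^2 + 4*|1|^2]
  = (1/12)[(1) + (3) + (4) + (4)] = 12/12 = 1.
(Exp terms are combined using exp(i*s)*conj(exp(i*t)) = exp(i*(s-t)), and sums of them are collapsed using the identity that for every m > 1 the m distinct m-th roots of unity sum to 0, e.g. 1 + exp(2*I*pi/3) + exp(-2*I*pi/3) = 0.)
A character is irreducible iff <chi, chi> = 1, so this representation is irreducible.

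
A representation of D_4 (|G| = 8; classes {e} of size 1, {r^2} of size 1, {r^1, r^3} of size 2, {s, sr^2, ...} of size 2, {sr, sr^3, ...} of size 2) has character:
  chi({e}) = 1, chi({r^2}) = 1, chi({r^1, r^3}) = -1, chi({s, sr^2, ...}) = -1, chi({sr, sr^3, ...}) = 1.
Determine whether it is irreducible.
Irreducible: <chi, chi> = 1.

Working: <chi, chi> = (1/|G|) sum_C |C| * |chi(C)|^2 = (1/8)[1*|1|^2 + 1*|1|^2 + 2*|-1|^2 + 2*|-1|^2 + 2*|1|^2]
  = (1/8)[(1) + (1) + (2) + (2) + (2)] = 8/8 = 1.
A character is irreducible iff <chi, chi> = 1, so this representation is irreducible.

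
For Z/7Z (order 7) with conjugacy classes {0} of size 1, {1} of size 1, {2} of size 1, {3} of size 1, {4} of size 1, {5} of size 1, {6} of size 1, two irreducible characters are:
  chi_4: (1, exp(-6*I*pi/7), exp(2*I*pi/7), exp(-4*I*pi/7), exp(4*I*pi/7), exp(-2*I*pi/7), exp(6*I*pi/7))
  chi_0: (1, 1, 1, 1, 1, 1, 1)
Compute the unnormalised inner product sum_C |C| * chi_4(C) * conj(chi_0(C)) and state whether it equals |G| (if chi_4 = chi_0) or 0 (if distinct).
Sum = 0; so <chi_4, chi_0> = 0 (distinct irreducibles are orthogonal).

Details: Compute term by term over conjugacy classes (|C| * chi_4(C) * conj(chi_0(C))):
  1*(1)*conj(1) + 1*(exp(-6*I*pi/7))*conj(1) + 1*(exp(2*I*pi/7))*conj(1) + 1*(exp(-4*I*pi/7))*conj(1) + 1*(exp(4*I*pi/7))*conj(1) + 1*(exp(-2*I*pi/7))*conj(1) + 1*(exp(6*I*pi/7))*conj(1)
  = (1) + (exp(-6*I*pi/7)) + (exp(2*I*pi/7)) + (exp(-4*I*pi/7)) + (exp(4*I*pi/7)) + (exp(-2*I*pi/7)) + (exp(6*I*pi/7))
  = 0.
(Exp terms are combined using exp(i*s)*conj(exp(i*t)) = exp(i*(s-t)), and sums of them are collapsed using the identity that for every m > 1 the m distinct m-th roots of unity sum to 0, e.g. 1 + exp(2*I*pi/3) + exp(-2*I*pi/3) = 0.)
Dividing by |G| = 7 gives 0/7 = 0, matching the row-orthogonality relation <chi_4, chi_0> = [chi_4 = chi_0].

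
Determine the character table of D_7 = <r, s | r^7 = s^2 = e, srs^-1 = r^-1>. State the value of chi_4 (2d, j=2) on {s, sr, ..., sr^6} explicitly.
Conjugacy classes: {e} of size 1, {r^1, r^6} of size 2, {r^2, r^5} of size 2, {r^3, r^4} of size 2, {s, sr, ..., sr^6} of size 7.
Character table:
  irrep \ class              {e} (size 1)  {r^1, r^6} (size 2)  {r^2, r^5} (size 2)  {r^3, r^4} (size 2)  {s, sr, ..., sr^6} (size 7)
  chi_1 (triv)               1             1                    1                    1                    1                          
  chi_2 (sign: r->1, s->-1)  1             1                    1                    1                    -1                         
  chi_3 (2d, j=1)            2             2*cos(2*pi/7)        -2*cos(3*pi/7)       -2*cos(pi/7)         0                          
  chi_4 (2d, j=2)            2             -2*cos(3*pi/7)       -2*cos(pi/7)         2*cos(2*pi/7)        0                          
  chi_5 (2d, j=3)            2             -2*cos(pi/7)         2*cos(2*pi/7)        -2*cos(3*pi/7)       0                          

Spot check: chi_4 (2d, j=2) on {s, sr, ..., sr^6} = 0.

Derivation: D_7 has order 2*7 = 14 with 5 conjugacy classes, hence 5 irreducibles. Sum of squared dims 1 + 1 + 4 + 4 + 4 = 14 = |G|. Linear characters come from the abelianisation; the 2-dimensional irreps have character r^k -> 2*cos(2*pi*j*k/7), reflections -> 0.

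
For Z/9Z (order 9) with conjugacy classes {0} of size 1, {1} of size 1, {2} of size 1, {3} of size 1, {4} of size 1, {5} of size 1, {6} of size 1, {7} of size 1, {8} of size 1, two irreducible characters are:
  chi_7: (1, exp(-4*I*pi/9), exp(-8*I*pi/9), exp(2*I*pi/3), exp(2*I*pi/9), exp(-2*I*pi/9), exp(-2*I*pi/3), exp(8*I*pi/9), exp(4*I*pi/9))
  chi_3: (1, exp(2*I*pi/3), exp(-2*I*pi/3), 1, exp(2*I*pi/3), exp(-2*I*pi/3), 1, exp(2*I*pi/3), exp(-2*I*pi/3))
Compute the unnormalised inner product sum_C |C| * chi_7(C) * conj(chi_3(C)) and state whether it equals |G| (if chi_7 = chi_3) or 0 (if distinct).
Sum = 0; so <chi_7, chi_3> = 0 (distinct irreducibles are orthogonal).

Why: Compute term by term over conjugacy classes (|C| * chi_7(C) * conj(chi_3(C))):
  1*(1)*conj(1) + 1*(exp(-4*I*pi/9))*conj(exp(2*I*pi/3)) + 1*(exp(-8*I*pi/9))*conj(exp(-2*I*pi/3)) + 1*(exp(2*I*pi/3))*conj(1) + 1*(exp(2*I*pi/9))*conj(exp(2*I*pi/3)) + 1*(exp(-2*I*pi/9))*conj(exp(-2*I*pi/3)) + 1*(exp(-2*I*pi/3))*conj(1) + 1*(exp(8*I*pi/9))*conj(exp(2*I*pi/3)) + 1*(exp(4*I*pi/9))*conj(exp(-2*I*pi/3))
  = (1) + (exp(8*I*pi/9)) + (exp(-2*I*pi/9)) + (exp(2*I*pi/3)) + (exp(-4*I*pi/9)) + (exp(4*I*pi/9)) + (exp(-2*I*pi/3)) + (exp(2*I*pi/9)) + (exp(-8*I*pi/9))
  = 0.
(Exp terms are combined using exp(i*s)*conj(exp(i*t)) = exp(i*(s-t)), and sums of them are collapsed using the identity that for every m > 1 the m distinct m-th roots of unity sum to 0, e.g. 1 + exp(2*I*pi/3) + exp(-2*I*pi/3) = 0.)
Dividing by |G| = 9 gives 0/9 = 0, matching the row-orthogonality relation <chi_7, chi_3> = [chi_7 = chi_3].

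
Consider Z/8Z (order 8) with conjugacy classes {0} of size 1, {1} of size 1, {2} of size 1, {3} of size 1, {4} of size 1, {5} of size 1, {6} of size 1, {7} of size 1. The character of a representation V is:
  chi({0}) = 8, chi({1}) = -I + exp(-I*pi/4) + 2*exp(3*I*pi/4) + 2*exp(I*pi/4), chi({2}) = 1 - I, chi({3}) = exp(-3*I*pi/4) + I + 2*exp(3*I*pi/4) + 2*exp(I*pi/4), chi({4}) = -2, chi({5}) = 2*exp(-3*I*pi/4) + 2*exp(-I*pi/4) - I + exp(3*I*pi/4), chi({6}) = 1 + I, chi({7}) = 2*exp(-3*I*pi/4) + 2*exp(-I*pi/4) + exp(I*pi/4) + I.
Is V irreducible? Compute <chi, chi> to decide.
Not irreducible (reducible): <chi, chi> = 12 > 1.

Working: <chi, chi> = (1/|G|) sum_C |C| * |chi(C)|^2 = (1/8)[1*|8|^2 + 1*|-I + exp(-I*pi/4) + 2*exp(3*I*pi/4) + 2*exp(I*pi/4)|^2 + 1*|1 - I|^2 + 1*|exp(-3*I*pi/4) + I + 2*exp(3*I*pi/4) + 2*exp(I*pi/4)|^2 + 1*|-2|^2 + 1*|2*exp(-3*I*pi/4) + 2*exp(-I*pi/4) - I + exp(3*I*pi/4)|^2 + 1*|1 + I|^2 + 1*|2*exp(-3*I*pi/4) + 2*exp(-I*pi/4) + exp(I*pi/4) + I|^2]
  = (1/8)[(64) + (6 + 2*exp(-3*I*pi/4) - exp(I*pi/4) + exp(3*I*pi/4) - 2*exp(-I*pi/4)) + (2) + (6 - 2*exp(3*I*pi/4) + exp(-I*pi/4) - exp(-3*I*pi/4) + 2*exp(I*pi/4)) + (4) + (6 - 2*exp(3*I*pi/4) + exp(-I*pi/4) - exp(-3*I*pi/4) + 2*exp(I*pi/4)) + (2) + (6 + 2*exp(-3*I*pi/4) - exp(I*pi/4) + exp(3*I*pi/4) - 2*exp(-I*pi/4))] = 96/8 = 12.
(Exp terms are combined using exp(i*s)*conj(exp(i*t)) = exp(i*(s-t)), and sums of them are collapsed using the identity that for every m > 1 the m distinct m-th roots of unity sum to 0, e.g. 1 + exp(2*I*pi/3) + exp(-2*I*pi/3) = 0.)
A character is irreducible iff <chi, chi> = 1, so this representation is reducible.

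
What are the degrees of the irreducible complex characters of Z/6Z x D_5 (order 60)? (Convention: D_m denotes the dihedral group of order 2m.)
Dimensions: 1, 1, 1, 1, 1, 1, 1, 1, 1, 1, 1, 1, 2, 2, 2, 2, 2, 2, 2, 2, 2, 2, 2, 2

Explanation: There are 24 irreducibles (= number of conjugacy classes). Their dimensions d_i satisfy sum d_i^2 = |G| = 60: 1 + 1 + 1 + 1 + 1 + 1 + 1 + 1 + 1 + 1 + 1 + 1 + 4 + 4 + 4 + 4 + 4 + 4 + 4 + 4 + 4 + 4 + 4 + 4 = 60. (For the product with Z/6Z: each of the 6 1-dim characters of Z/6Z tensors with each irrep of D_5, giving 6 copies of each D_5-dimension.)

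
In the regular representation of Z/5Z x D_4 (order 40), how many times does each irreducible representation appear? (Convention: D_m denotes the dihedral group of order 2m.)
Each irreducible V_i of dimension d_i appears with multiplicity d_i, i.e. rho_reg = (direct sum over all irreducibles V_i) d_i V_i. The irreducible dimensions for Z/5Z x D_4 are 1, 1, 1, 1, 1, 1, 1, 1, 1, 1, 1, 1, 1, 1, 1, 1, 1, 1, 1, 1, 2, 2, 2, 2, 2: 20 irreducibles of dimension 1, each with multiplicity 1; 5 irreducibles of dimension 2, each with multiplicity 2. Total dimension 20*1*1 + 5*2*2 = 40 = |G|.

Derivation: General theorem: in the regular representation of a finite group G, each irreducible appears with multiplicity equal to its dimension. Check: dim(rho_reg) = sum d_i^2 = 1 + 1 + 1 + 1 + 1 + 1 + 1 + 1 + 1 + 1 + 1 + 1 + 1 + 1 + 1 + 1 + 1 + 1 + 1 + 1 + 4 + 4 + 4 + 4 + 4 = 40 = |G|.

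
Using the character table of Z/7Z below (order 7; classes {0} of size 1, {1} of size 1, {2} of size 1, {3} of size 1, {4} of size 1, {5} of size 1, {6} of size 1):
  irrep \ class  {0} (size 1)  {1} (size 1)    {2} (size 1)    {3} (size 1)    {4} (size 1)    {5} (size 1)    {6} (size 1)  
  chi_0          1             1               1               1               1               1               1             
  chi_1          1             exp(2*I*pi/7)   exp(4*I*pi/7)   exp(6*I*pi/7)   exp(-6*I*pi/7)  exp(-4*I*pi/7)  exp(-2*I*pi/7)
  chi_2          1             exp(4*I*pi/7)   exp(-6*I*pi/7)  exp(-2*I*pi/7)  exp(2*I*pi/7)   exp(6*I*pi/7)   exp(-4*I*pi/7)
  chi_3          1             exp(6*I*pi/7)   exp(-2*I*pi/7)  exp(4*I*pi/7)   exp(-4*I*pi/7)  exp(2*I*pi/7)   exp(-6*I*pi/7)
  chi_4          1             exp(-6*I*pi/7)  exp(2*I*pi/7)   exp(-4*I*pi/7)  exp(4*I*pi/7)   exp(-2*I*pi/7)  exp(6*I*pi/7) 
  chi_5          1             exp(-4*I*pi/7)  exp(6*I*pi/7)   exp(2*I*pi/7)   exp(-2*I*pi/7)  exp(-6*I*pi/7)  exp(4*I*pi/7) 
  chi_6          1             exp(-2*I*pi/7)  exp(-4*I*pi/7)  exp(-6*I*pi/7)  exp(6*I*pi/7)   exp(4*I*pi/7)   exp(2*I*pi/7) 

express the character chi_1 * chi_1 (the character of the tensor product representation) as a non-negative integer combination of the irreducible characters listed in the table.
chi_1 tensor chi_1 = chi_2 (all other irreducibles have multiplicity 0).

Why: The character of a tensor product is the pointwise product (chi_1 * chi_1)(C) = chi_1(C) * chi_1(C):
  {0}: (1)*(1), {1}: (exp(2*I*pi/7))*(exp(2*I*pi/7)), {2}: (exp(4*I*pi/7))*(exp(4*I*pi/7)), {3}: (exp(6*I*pi/7))*(exp(6*I*pi/7)), {4}: (exp(-6*I*pi/7))*(exp(-6*I*pi/7)), {5}: (exp(-4*I*pi/7))*(exp(-4*I*pi/7)), {6}: (exp(-2*I*pi/7))*(exp(-2*I*pi/7))
so (chi_1 * chi_1) takes values
  {0} -> 1, {1} -> exp(4*I*pi/7), {2} -> exp(-6*I*pi/7), {3} -> exp(-2*I*pi/7), {4} -> exp(2*I*pi/7), {5} -> exp(6*I*pi/7), {6} -> exp(-4*I*pi/7).
Now take the inner product of this character with each irreducible chi from the table, <chi_1*chi_1, chi> = (1/7) sum_C |C| (chi_1*chi_1)(C) conj(chi(C)):
  <chi_1*chi_1, chi_0> = (1/7)[1*(1)*conj(1) + 1*(exp(4*I*pi/7))*conj(1) + 1*(exp(-6*I*pi/7))*conj(1) + 1*(exp(-2*I*pi/7))*conj(1) + 1*(exp(2*I*pi/7))*conj(1) + 1*(exp(6*I*pi/7))*conj(1) + 1*(exp(-4*I*pi/7))*conj(1)]
      = (1/7)[(1) + (exp(4*I*pi/7)) + (exp(-6*I*pi/7)) + (exp(-2*I*pi/7)) + (exp(2*I*pi/7)) + (exp(6*I*pi/7)) + (exp(-4*I*pi/7))] = 0/7 = 0
  <chi_1*chi_1, chi_1> = (1/7)[1*(1)*conj(1) + 1*(exp(4*I*pi/7))*conj(exp(2*I*pi/7)) + 1*(exp(-6*I*pi/7))*conj(exp(4*I*pi/7)) + 1*(exp(-2*I*pi/7))*conj(exp(6*I*pi/7)) + 1*(exp(2*I*pi/7))*conj(exp(-6*I*pi/7)) + 1*(exp(6*I*pi/7))*conj(exp(-4*I*pi/7)) + 1*(exp(-4*I*pi/7))*conj(exp(-2*I*pi/7))]
      = (1/7)[(1) + (exp(2*I*pi/7)) + (exp(4*I*pi/7)) + (exp(6*I*pi/7)) + (exp(-6*I*pi/7)) + (exp(-4*I*pi/7)) + (exp(-2*I*pi/7))] = 0/7 = 0
  <chi_1*chi_1, chi_2> = (1/7)[1*(1)*conj(1) + 1*(exp(4*I*pi/7))*conj(exp(4*I*pi/7)) + 1*(exp(-6*I*pi/7))*conj(exp(-6*I*pi/7)) + 1*(exp(-2*I*pi/7))*conj(exp(-2*I*pi/7)) + 1*(exp(2*I*pi/7))*conj(exp(2*I*pi/7)) + 1*(exp(6*I*pi/7))*conj(exp(6*I*pi/7)) + 1*(exp(-4*I*pi/7))*conj(exp(-4*I*pi/7))]
      = (1/7)[(1) + (1) + (1) + (1) + (1) + (1) + (1)] = 7/7 = 1
  <chi_1*chi_1, chi_3> = (1/7)[1*(1)*conj(1) + 1*(exp(4*I*pi/7))*conj(exp(6*I*pi/7)) + 1*(exp(-6*I*pi/7))*conj(exp(-2*I*pi/7)) + 1*(exp(-2*I*pi/7))*conj(exp(4*I*pi/7)) + 1*(exp(2*I*pi/7))*conj(exp(-4*I*pi/7)) + 1*(exp(6*I*pi/7))*conj(exp(2*I*pi/7)) + 1*(exp(-4*I*pi/7))*conj(exp(-6*I*pi/7))]
      = (1/7)[(1) + (exp(-2*I*pi/7)) + (exp(-4*I*pi/7)) + (exp(-6*I*pi/7)) + (exp(6*I*pi/7)) + (exp(4*I*pi/7)) + (exp(2*I*pi/7))] = 0/7 = 0
  <chi_1*chi_1, chi_4> = (1/7)[1*(1)*conj(1) + 1*(exp(4*I*pi/7))*conj(exp(-6*I*pi/7)) + 1*(exp(-6*I*pi/7))*conj(exp(2*I*pi/7)) + 1*(exp(-2*I*pi/7))*conj(exp(-4*I*pi/7)) + 1*(exp(2*I*pi/7))*conj(exp(4*I*pi/7)) + 1*(exp(6*I*pi/7))*conj(exp(-2*I*pi/7)) + 1*(exp(-4*I*pi/7))*conj(exp(6*I*pi/7))]
      = (1/7)[(1) + (exp(-4*I*pi/7)) + (exp(6*I*pi/7)) + (exp(2*I*pi/7)) + (exp(-2*I*pi/7)) + (exp(-6*I*pi/7)) + (exp(4*I*pi/7))] = 0/7 = 0
  <chi_1*chi_1, chi_5> = (1/7)[1*(1)*conj(1) + 1*(exp(4*I*pi/7))*conj(exp(-4*I*pi/7)) + 1*(exp(-6*I*pi/7))*conj(exp(6*I*pi/7)) + 1*(exp(-2*I*pi/7))*conj(exp(2*I*pi/7)) + 1*(exp(2*I*pi/7))*conj(exp(-2*I*pi/7)) + 1*(exp(6*I*pi/7))*conj(exp(-6*I*pi/7)) + 1*(exp(-4*I*pi/7))*conj(exp(4*I*pi/7))]
      = (1/7)[(1) + (exp(-6*I*pi/7)) + (exp(2*I*pi/7)) + (exp(-4*I*pi/7)) + (exp(4*I*pi/7)) + (exp(-2*I*pi/7)) + (exp(6*I*pi/7))] = 0/7 = 0
  <chi_1*chi_1, chi_6> = (1/7)[1*(1)*conj(1) + 1*(exp(4*I*pi/7))*conj(exp(-2*I*pi/7)) + 1*(exp(-6*I*pi/7))*conj(exp(-4*I*pi/7)) + 1*(exp(-2*I*pi/7))*conj(exp(-6*I*pi/7)) + 1*(exp(2*I*pi/7))*conj(exp(6*I*pi/7)) + 1*(exp(6*I*pi/7))*conj(exp(4*I*pi/7)) + 1*(exp(-4*I*pi/7))*conj(exp(2*I*pi/7))]
      = (1/7)[(1) + (exp(6*I*pi/7)) + (exp(-2*I*pi/7)) + (exp(4*I*pi/7)) + (exp(-4*I*pi/7)) + (exp(2*I*pi/7)) + (exp(-6*I*pi/7))] = 0/7 = 0
(Exp terms are combined using exp(i*s)*conj(exp(i*t)) = exp(i*(s-t)), and sums of them are collapsed using the identity that for every m > 1 the m distinct m-th roots of unity sum to 0, e.g. 1 + exp(2*I*pi/3) + exp(-2*I*pi/3) = 0.)
Hence the multiplicities are chi_2: 1. Dimension check: dim(chi_1)*dim(chi_1) = 1*1 = 1 and sum (mult * dim) = 1*1 = 1.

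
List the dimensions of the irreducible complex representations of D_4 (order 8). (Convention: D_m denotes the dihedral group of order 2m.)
Dimensions: 1, 1, 1, 1, 2

Derivation: There are 5 irreducibles (= number of conjugacy classes). Their dimensions d_i satisfy sum d_i^2 = |G| = 8: 1 + 1 + 1 + 1 + 4 = 8.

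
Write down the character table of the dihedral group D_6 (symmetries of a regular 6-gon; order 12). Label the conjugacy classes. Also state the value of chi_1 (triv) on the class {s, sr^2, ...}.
Conjugacy classes: {e} of size 1, {r^3} of size 1, {r^1, r^5} of size 2, {r^2, r^4} of size 2, {s, sr^2, ...} of size 3, {sr, sr^3, ...} of size 3.
Character table:
  irrep \ class              {e} (size 1)  {r^3} (size 1)  {r^1, r^5} (size 2)  {r^2, r^4} (size 2)  {s, sr^2, ...} (size 3)  {sr, sr^3, ...} (size 3)
  chi_1 (triv)               1             1               1                    1                    1                        1                       
  chi_2 (sign: r->1, s->-1)  1             1               1                    1                    -1                       -1                      
  chi_3 (r->-1, s->1)        1             -1              -1                   1                    1                        -1                      
  chi_4 (r->-1, s->-1)       1             -1              -1                   1                    -1                       1                       
  chi_5 (2d, j=1)            2             -2              1                    -1                   0                        0                       
  chi_6 (2d, j=2)            2             2               -1                   -1                   0                        0                       

Spot check: chi_1 (triv) on {s, sr^2, ...} = 1.

Argument: D_6 has order 2*6 = 12 with 6 conjugacy classes, hence 6 irreducibles. Sum of squared dims 1 + 1 + 1 + 1 + 4 + 4 = 12 = |G|. Linear characters come from the abelianisation; the 2-dimensional irreps have character r^k -> 2*cos(2*pi*j*k/6), reflections -> 0.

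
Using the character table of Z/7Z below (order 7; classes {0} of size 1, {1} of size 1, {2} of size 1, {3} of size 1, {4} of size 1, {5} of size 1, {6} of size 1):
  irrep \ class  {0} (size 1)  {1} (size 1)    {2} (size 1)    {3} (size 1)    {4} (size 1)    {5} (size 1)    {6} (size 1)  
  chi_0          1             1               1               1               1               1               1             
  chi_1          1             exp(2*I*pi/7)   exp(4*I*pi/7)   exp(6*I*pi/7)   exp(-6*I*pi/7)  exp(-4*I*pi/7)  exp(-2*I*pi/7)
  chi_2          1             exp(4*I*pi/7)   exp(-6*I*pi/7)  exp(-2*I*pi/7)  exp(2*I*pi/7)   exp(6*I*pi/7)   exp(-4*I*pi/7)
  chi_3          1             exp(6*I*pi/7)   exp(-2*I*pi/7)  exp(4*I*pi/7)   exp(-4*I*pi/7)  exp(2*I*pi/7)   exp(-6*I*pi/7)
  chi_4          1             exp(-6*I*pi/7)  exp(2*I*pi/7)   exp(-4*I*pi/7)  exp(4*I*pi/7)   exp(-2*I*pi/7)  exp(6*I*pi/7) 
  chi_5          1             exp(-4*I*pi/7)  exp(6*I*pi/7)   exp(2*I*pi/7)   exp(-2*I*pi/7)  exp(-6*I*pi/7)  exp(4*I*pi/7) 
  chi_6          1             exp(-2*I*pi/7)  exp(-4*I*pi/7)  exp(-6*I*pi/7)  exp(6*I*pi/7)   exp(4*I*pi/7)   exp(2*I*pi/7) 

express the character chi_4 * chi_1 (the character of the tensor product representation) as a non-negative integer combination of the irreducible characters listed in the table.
chi_4 tensor chi_1 = chi_5 (all other irreducibles have multiplicity 0).

Argument: The character of a tensor product is the pointwise product (chi_4 * chi_1)(C) = chi_4(C) * chi_1(C):
  {0}: (1)*(1), {1}: (exp(-6*I*pi/7))*(exp(2*I*pi/7)), {2}: (exp(2*I*pi/7))*(exp(4*I*pi/7)), {3}: (exp(-4*I*pi/7))*(exp(6*I*pi/7)), {4}: (exp(4*I*pi/7))*(exp(-6*I*pi/7)), {5}: (exp(-2*I*pi/7))*(exp(-4*I*pi/7)), {6}: (exp(6*I*pi/7))*(exp(-2*I*pi/7))
so (chi_4 * chi_1) takes values
  {0} -> 1, {1} -> exp(-4*I*pi/7), {2} -> exp(6*I*pi/7), {3} -> exp(2*I*pi/7), {4} -> exp(-2*I*pi/7), {5} -> exp(-6*I*pi/7), {6} -> exp(4*I*pi/7).
Now take the inner product of this character with each irreducible chi from the table, <chi_4*chi_1, chi> = (1/7) sum_C |C| (chi_4*chi_1)(C) conj(chi(C)):
  <chi_4*chi_1, chi_0> = (1/7)[1*(1)*conj(1) + 1*(exp(-4*I*pi/7))*conj(1) + 1*(exp(6*I*pi/7))*conj(1) + 1*(exp(2*I*pi/7))*conj(1) + 1*(exp(-2*I*pi/7))*conj(1) + 1*(exp(-6*I*pi/7))*conj(1) + 1*(exp(4*I*pi/7))*conj(1)]
      = (1/7)[(1) + (exp(-4*I*pi/7)) + (exp(6*I*pi/7)) + (exp(2*I*pi/7)) + (exp(-2*I*pi/7)) + (exp(-6*I*pi/7)) + (exp(4*I*pi/7))] = 0/7 = 0
  <chi_4*chi_1, chi_1> = (1/7)[1*(1)*conj(1) + 1*(exp(-4*I*pi/7))*conj(exp(2*I*pi/7)) + 1*(exp(6*I*pi/7))*conj(exp(4*I*pi/7)) + 1*(exp(2*I*pi/7))*conj(exp(6*I*pi/7)) + 1*(exp(-2*I*pi/7))*conj(exp(-6*I*pi/7)) + 1*(exp(-6*I*pi/7))*conj(exp(-4*I*pi/7)) + 1*(exp(4*I*pi/7))*conj(exp(-2*I*pi/7))]
      = (1/7)[(1) + (exp(-6*I*pi/7)) + (exp(2*I*pi/7)) + (exp(-4*I*pi/7)) + (exp(4*I*pi/7)) + (exp(-2*I*pi/7)) + (exp(6*I*pi/7))] = 0/7 = 0
  <chi_4*chi_1, chi_2> = (1/7)[1*(1)*conj(1) + 1*(exp(-4*I*pi/7))*conj(exp(4*I*pi/7)) + 1*(exp(6*I*pi/7))*conj(exp(-6*I*pi/7)) + 1*(exp(2*I*pi/7))*conj(exp(-2*I*pi/7)) + 1*(exp(-2*I*pi/7))*conj(exp(2*I*pi/7)) + 1*(exp(-6*I*pi/7))*conj(exp(6*I*pi/7)) + 1*(exp(4*I*pi/7))*conj(exp(-4*I*pi/7))]
      = (1/7)[(1) + (exp(6*I*pi/7)) + (exp(-2*I*pi/7)) + (exp(4*I*pi/7)) + (exp(-4*I*pi/7)) + (exp(2*I*pi/7)) + (exp(-6*I*pi/7))] = 0/7 = 0
  <chi_4*chi_1, chi_3> = (1/7)[1*(1)*conj(1) + 1*(exp(-4*I*pi/7))*conj(exp(6*I*pi/7)) + 1*(exp(6*I*pi/7))*conj(exp(-2*I*pi/7)) + 1*(exp(2*I*pi/7))*conj(exp(4*I*pi/7)) + 1*(exp(-2*I*pi/7))*conj(exp(-4*I*pi/7)) + 1*(exp(-6*I*pi/7))*conj(exp(2*I*pi/7)) + 1*(exp(4*I*pi/7))*conj(exp(-6*I*pi/7))]
      = (1/7)[(1) + (exp(4*I*pi/7)) + (exp(-6*I*pi/7)) + (exp(-2*I*pi/7)) + (exp(2*I*pi/7)) + (exp(6*I*pi/7)) + (exp(-4*I*pi/7))] = 0/7 = 0
  <chi_4*chi_1, chi_4> = (1/7)[1*(1)*conj(1) + 1*(exp(-4*I*pi/7))*conj(exp(-6*I*pi/7)) + 1*(exp(6*I*pi/7))*conj(exp(2*I*pi/7)) + 1*(exp(2*I*pi/7))*conj(exp(-4*I*pi/7)) + 1*(exp(-2*I*pi/7))*conj(exp(4*I*pi/7)) + 1*(exp(-6*I*pi/7))*conj(exp(-2*I*pi/7)) + 1*(exp(4*I*pi/7))*conj(exp(6*I*pi/7))]
      = (1/7)[(1) + (exp(2*I*pi/7)) + (exp(4*I*pi/7)) + (exp(6*I*pi/7)) + (exp(-6*I*pi/7)) + (exp(-4*I*pi/7)) + (exp(-2*I*pi/7))] = 0/7 = 0
  <chi_4*chi_1, chi_5> = (1/7)[1*(1)*conj(1) + 1*(exp(-4*I*pi/7))*conj(exp(-4*I*pi/7)) + 1*(exp(6*I*pi/7))*conj(exp(6*I*pi/7)) + 1*(exp(2*I*pi/7))*conj(exp(2*I*pi/7)) + 1*(exp(-2*I*pi/7))*conj(exp(-2*I*pi/7)) + 1*(exp(-6*I*pi/7))*conj(exp(-6*I*pi/7)) + 1*(exp(4*I*pi/7))*conj(exp(4*I*pi/7))]
      = (1/7)[(1) + (1) + (1) + (1) + (1) + (1) + (1)] = 7/7 = 1
  <chi_4*chi_1, chi_6> = (1/7)[1*(1)*conj(1) + 1*(exp(-4*I*pi/7))*conj(exp(-2*I*pi/7)) + 1*(exp(6*I*pi/7))*conj(exp(-4*I*pi/7)) + 1*(exp(2*I*pi/7))*conj(exp(-6*I*pi/7)) + 1*(exp(-2*I*pi/7))*conj(exp(6*I*pi/7)) + 1*(exp(-6*I*pi/7))*conj(exp(4*I*pi/7)) + 1*(exp(4*I*pi/7))*conj(exp(2*I*pi/7))]
      = (1/7)[(1) + (exp(-2*I*pi/7)) + (exp(-4*I*pi/7)) + (exp(-6*I*pi/7)) + (exp(6*I*pi/7)) + (exp(4*I*pi/7)) + (exp(2*I*pi/7))] = 0/7 = 0
(Exp terms are combined using exp(i*s)*conj(exp(i*t)) = exp(i*(s-t)), and sums of them are collapsed using the identity that for every m > 1 the m distinct m-th roots of unity sum to 0, e.g. 1 + exp(2*I*pi/3) + exp(-2*I*pi/3) = 0.)
Hence the multiplicities are chi_5: 1. Dimension check: dim(chi_4)*dim(chi_1) = 1*1 = 1 and sum (mult * dim) = 1*1 = 1.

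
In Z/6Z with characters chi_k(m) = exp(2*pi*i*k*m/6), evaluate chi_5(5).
chi_5(5) = zeta_6^25 = exp(I*pi/3)

Working: chi_5(5) = zeta_6^(5*5) = zeta_6^25. Since zeta_6^6 = 1, this equals zeta_6^1 = exp(2*pi*i*1/6) = exp(I*pi/3).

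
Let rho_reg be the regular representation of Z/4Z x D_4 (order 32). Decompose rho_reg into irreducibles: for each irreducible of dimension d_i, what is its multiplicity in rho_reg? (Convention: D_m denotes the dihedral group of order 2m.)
Each irreducible V_i of dimension d_i appears with multiplicity d_i, i.e. rho_reg = (direct sum over all irreducibles V_i) d_i V_i. The irreducible dimensions for Z/4Z x D_4 are 1, 1, 1, 1, 1, 1, 1, 1, 1, 1, 1, 1, 1, 1, 1, 1, 2, 2, 2, 2: 16 irreducibles of dimension 1, each with multiplicity 1; 4 irreducibles of dimension 2, each with multiplicity 2. Total dimension 16*1*1 + 4*2*2 = 32 = |G|.

Proof sketch: General theorem: in the regular representation of a finite group G, each irreducible appears with multiplicity equal to its dimension. Check: dim(rho_reg) = sum d_i^2 = 1 + 1 + 1 + 1 + 1 + 1 + 1 + 1 + 1 + 1 + 1 + 1 + 1 + 1 + 1 + 1 + 4 + 4 + 4 + 4 = 32 = |G|.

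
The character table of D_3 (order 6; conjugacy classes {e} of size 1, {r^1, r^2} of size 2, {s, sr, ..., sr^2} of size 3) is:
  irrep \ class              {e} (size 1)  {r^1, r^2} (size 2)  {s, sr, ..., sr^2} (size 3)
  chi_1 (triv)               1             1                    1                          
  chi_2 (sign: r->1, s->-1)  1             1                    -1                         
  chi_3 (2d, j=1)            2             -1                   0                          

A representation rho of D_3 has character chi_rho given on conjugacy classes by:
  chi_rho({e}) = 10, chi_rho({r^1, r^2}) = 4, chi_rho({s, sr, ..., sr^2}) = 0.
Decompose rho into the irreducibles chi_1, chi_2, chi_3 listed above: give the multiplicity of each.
Multiplicities: chi_1: 3, chi_2: 3, chi_3: 2.

Working: Use <chi_rho, chi> = (1/|G|) sum_C |C| * chi_rho(C) * conj(chi(C)) with |G| = 6 for each irreducible chi in the table:
  <chi_rho, chi_1> = (1/6)[1*(10)*conj(1) + 2*(4)*conj(1) + 3*(0)*conj(1)]
      = (1/6)[(10) + (8) + (0)] = 18/6 = 3
  <chi_rho, chi_2> = (1/6)[1*(10)*conj(1) + 2*(4)*conj(1) + 3*(0)*conj(-1)]
      = (1/6)[(10) + (8) + (0)] = 18/6 = 3
  <chi_rho, chi_3> = (1/6)[1*(10)*conj(2) + 2*(4)*conj(-1) + 3*(0)*conj(0)]
      = (1/6)[(20) + (-8) + (0)] = 12/6 = 2
Dimension check: dim(rho) = sum (mult * dim) = 3*1 + 3*1 + 2*2 = 10 = chi_rho(e) = 10.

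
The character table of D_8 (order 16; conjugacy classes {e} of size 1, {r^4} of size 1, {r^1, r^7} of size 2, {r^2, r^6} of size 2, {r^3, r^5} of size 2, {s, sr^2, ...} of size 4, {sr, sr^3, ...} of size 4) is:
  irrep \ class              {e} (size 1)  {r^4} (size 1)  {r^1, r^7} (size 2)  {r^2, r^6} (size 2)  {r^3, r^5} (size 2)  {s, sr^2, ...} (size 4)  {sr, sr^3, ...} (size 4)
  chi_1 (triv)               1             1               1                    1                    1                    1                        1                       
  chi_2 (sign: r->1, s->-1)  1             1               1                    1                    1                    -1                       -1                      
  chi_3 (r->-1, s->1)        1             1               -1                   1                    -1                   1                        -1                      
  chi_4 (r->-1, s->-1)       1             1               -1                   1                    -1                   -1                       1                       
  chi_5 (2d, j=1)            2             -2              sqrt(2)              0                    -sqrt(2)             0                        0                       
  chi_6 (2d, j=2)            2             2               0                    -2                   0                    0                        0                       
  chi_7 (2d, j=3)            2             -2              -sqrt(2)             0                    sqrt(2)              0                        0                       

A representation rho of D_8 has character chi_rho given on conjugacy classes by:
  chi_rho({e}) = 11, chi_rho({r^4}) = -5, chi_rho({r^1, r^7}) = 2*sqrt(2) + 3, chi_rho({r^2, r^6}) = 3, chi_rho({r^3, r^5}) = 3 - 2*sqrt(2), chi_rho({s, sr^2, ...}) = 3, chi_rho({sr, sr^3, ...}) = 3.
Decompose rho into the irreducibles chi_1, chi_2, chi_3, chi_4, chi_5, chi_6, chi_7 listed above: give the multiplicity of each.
Multiplicities: chi_1: 3, chi_2: 0, chi_3: 0, chi_4: 0, chi_5: 3, chi_6: 0, chi_7: 1.

Working: Use <chi_rho, chi> = (1/|G|) sum_C |C| * chi_rho(C) * conj(chi(C)) with |G| = 16 for each irreducible chi in the table:
  <chi_rho, chi_1> = (1/16)[1*(11)*conj(1) + 1*(-5)*conj(1) + 2*(2*sqrt(2) + 3)*conj(1) + 2*(3)*conj(1) + 2*(3 - 2*sqrt(2))*conj(1) + 4*(3)*conj(1) + 4*(3)*conj(1)]
      = (1/16)[(11) + (-5) + (4*sqrt(2) + 6) + (6) + (6 - 4*sqrt(2)) + (12) + (12)] = 48/16 = 3
  <chi_rho, chi_2> = (1/16)[1*(11)*conj(1) + 1*(-5)*conj(1) + 2*(2*sqrt(2) + 3)*conj(1) + 2*(3)*conj(1) + 2*(3 - 2*sqrt(2))*conj(1) + 4*(3)*conj(-1) + 4*(3)*conj(-1)]
      = (1/16)[(11) + (-5) + (4*sqrt(2) + 6) + (6) + (6 - 4*sqrt(2)) + (-12) + (-12)] = 0/16 = 0
  <chi_rho, chi_3> = (1/16)[1*(11)*conj(1) + 1*(-5)*conj(1) + 2*(2*sqrt(2) + 3)*conj(-1) + 2*(3)*conj(1) + 2*(3 - 2*sqrt(2))*conj(-1) + 4*(3)*conj(1) + 4*(3)*conj(-1)]
      = (1/16)[(11) + (-5) + (-6 - 4*sqrt(2)) + (6) + (-6 + 4*sqrt(2)) + (12) + (-12)] = 0/16 = 0
  <chi_rho, chi_4> = (1/16)[1*(11)*conj(1) + 1*(-5)*conj(1) + 2*(2*sqrt(2) + 3)*conj(-1) + 2*(3)*conj(1) + 2*(3 - 2*sqrt(2))*conj(-1) + 4*(3)*conj(-1) + 4*(3)*conj(1)]
      = (1/16)[(11) + (-5) + (-6 - 4*sqrt(2)) + (6) + (-6 + 4*sqrt(2)) + (-12) + (12)] = 0/16 = 0
  <chi_rho, chi_5> = (1/16)[1*(11)*conj(2) + 1*(-5)*conj(-2) + 2*(2*sqrt(2) + 3)*conj(sqrt(2)) + 2*(3)*conj(0) + 2*(3 - 2*sqrt(2))*conj(-sqrt(2)) + 4*(3)*conj(0) + 4*(3)*conj(0)]
      = (1/16)[(22) + (10) + (8 + 6*sqrt(2)) + (0) + (8 - 6*sqrt(2)) + (0) + (0)] = 48/16 = 3
  <chi_rho, chi_6> = (1/16)[1*(11)*conj(2) + 1*(-5)*conj(2) + 2*(2*sqrt(2) + 3)*conj(0) + 2*(3)*conj(-2) + 2*(3 - 2*sqrt(2))*conj(0) + 4*(3)*conj(0) + 4*(3)*conj(0)]
      = (1/16)[(22) + (-10) + (0) + (-12) + (0) + (0) + (0)] = 0/16 = 0
  <chi_rho, chi_7> = (1/16)[1*(11)*conj(2) + 1*(-5)*conj(-2) + 2*(2*sqrt(2) + 3)*conj(-sqrt(2)) + 2*(3)*conj(0) + 2*(3 - 2*sqrt(2))*conj(sqrt(2)) + 4*(3)*conj(0) + 4*(3)*conj(0)]
      = (1/16)[(22) + (10) + (-6*sqrt(2) - 8) + (0) + (-8 + 6*sqrt(2)) + (0) + (0)] = 16/16 = 1
Dimension check: dim(rho) = sum (mult * dim) = 3*1 + 0*1 + 0*1 + 0*1 + 3*2 + 0*2 + 1*2 = 11 = chi_rho(e) = 11.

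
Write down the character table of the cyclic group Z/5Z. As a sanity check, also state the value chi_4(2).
Character table of Z/5Z (irreps indexed chi_0,...,chi_4 with chi_k(m) = zeta_5^(k*m), zeta_5 = exp(2*pi*i/5)):
  irrep \ class  {0} (size 1)  {1} (size 1)    {2} (size 1)    {3} (size 1)    {4} (size 1)  
  chi_0          1             1               1               1               1             
  chi_1          1             exp(2*I*pi/5)   exp(4*I*pi/5)   exp(-4*I*pi/5)  exp(-2*I*pi/5)
  chi_2          1             exp(4*I*pi/5)   exp(-2*I*pi/5)  exp(2*I*pi/5)   exp(-4*I*pi/5)
  chi_3          1             exp(-4*I*pi/5)  exp(2*I*pi/5)   exp(-2*I*pi/5)  exp(4*I*pi/5) 
  chi_4          1             exp(-2*I*pi/5)  exp(-4*I*pi/5)  exp(4*I*pi/5)   exp(2*I*pi/5) 

Spot check: chi_4(2) = zeta_5^(4*2) = zeta_5^8 = exp(-4*I*pi/5).

Working: Z/5Z is abelian, so all 5 irreducible complex representations are 1-dimensional. They are given by chi_k(m) = zeta_5^(k*m) for k = 0,...,4. Row orthogonality: sum_m chi_k(m) conj(chi_l(m)) = 5 * [k = l].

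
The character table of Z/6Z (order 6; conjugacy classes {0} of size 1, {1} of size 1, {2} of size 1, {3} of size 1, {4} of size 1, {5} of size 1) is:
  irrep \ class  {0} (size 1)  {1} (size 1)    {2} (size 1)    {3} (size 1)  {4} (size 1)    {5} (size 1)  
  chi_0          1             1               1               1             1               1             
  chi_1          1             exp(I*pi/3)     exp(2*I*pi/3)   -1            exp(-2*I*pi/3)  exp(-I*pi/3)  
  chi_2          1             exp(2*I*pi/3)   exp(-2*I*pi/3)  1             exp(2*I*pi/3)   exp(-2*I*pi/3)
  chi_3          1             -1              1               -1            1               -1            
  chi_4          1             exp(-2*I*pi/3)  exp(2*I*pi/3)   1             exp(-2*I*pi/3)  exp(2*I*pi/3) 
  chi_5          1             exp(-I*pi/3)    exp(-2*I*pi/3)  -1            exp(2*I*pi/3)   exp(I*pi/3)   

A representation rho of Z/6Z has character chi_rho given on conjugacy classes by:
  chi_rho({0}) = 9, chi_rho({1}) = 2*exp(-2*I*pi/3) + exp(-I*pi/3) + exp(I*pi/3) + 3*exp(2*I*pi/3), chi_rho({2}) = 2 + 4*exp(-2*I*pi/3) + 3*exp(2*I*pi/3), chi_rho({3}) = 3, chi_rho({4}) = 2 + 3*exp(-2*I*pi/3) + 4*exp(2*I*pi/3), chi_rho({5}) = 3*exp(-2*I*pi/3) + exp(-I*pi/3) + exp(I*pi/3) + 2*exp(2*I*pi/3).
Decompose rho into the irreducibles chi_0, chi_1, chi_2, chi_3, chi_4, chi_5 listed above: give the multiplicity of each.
Multiplicities: chi_0: 1, chi_1: 1, chi_2: 3, chi_3: 1, chi_4: 2, chi_5: 1.

Justification: Use <chi_rho, chi> = (1/|G|) sum_C |C| * chi_rho(C) * conj(chi(C)) with |G| = 6 for each irreducible chi in the table:
  <chi_rho, chi_0> = (1/6)[1*(9)*conj(1) + 1*(2*exp(-2*I*pi/3) + exp(-I*pi/3) + exp(I*pi/3) + 3*exp(2*I*pi/3))*conj(1) + 1*(2 + 4*exp(-2*I*pi/3) + 3*exp(2*I*pi/3))*conj(1) + 1*(3)*conj(1) + 1*(2 + 3*exp(-2*I*pi/3) + 4*exp(2*I*pi/3))*conj(1) + 1*(3*exp(-2*I*pi/3) + exp(-I*pi/3) + exp(I*pi/3) + 2*exp(2*I*pi/3))*conj(1)]
      = (1/6)[(9) + (2*exp(-2*I*pi/3) + exp(-I*pi/3) + exp(I*pi/3) + 3*exp(2*I*pi/3)) + (2 + 4*exp(-2*I*pi/3) + 3*exp(2*I*pi/3)) + (3) + (2 + 3*exp(-2*I*pi/3) + 4*exp(2*I*pi/3)) + (3*exp(-2*I*pi/3) + exp(-I*pi/3) + exp(I*pi/3) + 2*exp(2*I*pi/3))] = 6/6 = 1
  <chi_rho, chi_1> = (1/6)[1*(9)*conj(1) + 1*(2*exp(-2*I*pi/3) + exp(-I*pi/3) + exp(I*pi/3) + 3*exp(2*I*pi/3))*conj(exp(I*pi/3)) + 1*(2 + 4*exp(-2*I*pi/3) + 3*exp(2*I*pi/3))*conj(exp(2*I*pi/3)) + 1*(3)*conj(-1) + 1*(2 + 3*exp(-2*I*pi/3) + 4*exp(2*I*pi/3))*conj(exp(-2*I*pi/3)) + 1*(3*exp(-2*I*pi/3) + exp(-I*pi/3) + exp(I*pi/3) + 2*exp(2*I*pi/3))*conj(exp(-I*pi/3))]
      = (1/6)[(9) + (-1 + exp(-2*I*pi/3) + 3*exp(I*pi/3)) + (3 + 2*exp(-2*I*pi/3) + 4*exp(2*I*pi/3)) + (-3) + (3 + 4*exp(-2*I*pi/3) + 2*exp(2*I*pi/3)) + (-1 + 3*exp(-I*pi/3) + exp(2*I*pi/3))] = 6/6 = 1
  <chi_rho, chi_2> = (1/6)[1*(9)*conj(1) + 1*(2*exp(-2*I*pi/3) + exp(-I*pi/3) + exp(I*pi/3) + 3*exp(2*I*pi/3))*conj(exp(2*I*pi/3)) + 1*(2 + 4*exp(-2*I*pi/3) + 3*exp(2*I*pi/3))*conj(exp(-2*I*pi/3)) + 1*(3)*conj(1) + 1*(2 + 3*exp(-2*I*pi/3) + 4*exp(2*I*pi/3))*conj(exp(2*I*pi/3)) + 1*(3*exp(-2*I*pi/3) + exp(-I*pi/3) + exp(I*pi/3) + 2*exp(2*I*pi/3))*conj(exp(-2*I*pi/3))]
      = (1/6)[(9) + (2 + exp(-I*pi/3) + 2*exp(2*I*pi/3)) + (4 + 3*exp(-2*I*pi/3) + 2*exp(2*I*pi/3)) + (3) + (4 + 2*exp(-2*I*pi/3) + 3*exp(2*I*pi/3)) + (2 + 2*exp(-2*I*pi/3) + exp(I*pi/3))] = 18/6 = 3
  <chi_rho, chi_3> = (1/6)[1*(9)*conj(1) + 1*(2*exp(-2*I*pi/3) + exp(-I*pi/3) + exp(I*pi/3) + 3*exp(2*I*pi/3))*conj(-1) + 1*(2 + 4*exp(-2*I*pi/3) + 3*exp(2*I*pi/3))*conj(1) + 1*(3)*conj(-1) + 1*(2 + 3*exp(-2*I*pi/3) + 4*exp(2*I*pi/3))*conj(1) + 1*(3*exp(-2*I*pi/3) + exp(-I*pi/3) + exp(I*pi/3) + 2*exp(2*I*pi/3))*conj(-1)]
      = (1/6)[(9) + (-3*exp(2*I*pi/3) - exp(I*pi/3) - exp(-I*pi/3) - 2*exp(-2*I*pi/3)) + (2 + 4*exp(-2*I*pi/3) + 3*exp(2*I*pi/3)) + (-3) + (2 + 3*exp(-2*I*pi/3) + 4*exp(2*I*pi/3)) + (-2*exp(2*I*pi/3) - exp(I*pi/3) - exp(-I*pi/3) - 3*exp(-2*I*pi/3))] = 6/6 = 1
  <chi_rho, chi_4> = (1/6)[1*(9)*conj(1) + 1*(2*exp(-2*I*pi/3) + exp(-I*pi/3) + exp(I*pi/3) + 3*exp(2*I*pi/3))*conj(exp(-2*I*pi/3)) + 1*(2 + 4*exp(-2*I*pi/3) + 3*exp(2*I*pi/3))*conj(exp(2*I*pi/3)) + 1*(3)*conj(1) + 1*(2 + 3*exp(-2*I*pi/3) + 4*exp(2*I*pi/3))*conj(exp(-2*I*pi/3)) + 1*(3*exp(-2*I*pi/3) + exp(-I*pi/3) + exp(I*pi/3) + 2*exp(2*I*pi/3))*conj(exp(2*I*pi/3))]
      = (1/6)[(9) + (1 + 3*exp(-2*I*pi/3) + exp(I*pi/3)) + (3 + 2*exp(-2*I*pi/3) + 4*exp(2*I*pi/3)) + (3) + (3 + 4*exp(-2*I*pi/3) + 2*exp(2*I*pi/3)) + (1 + exp(-I*pi/3) + 3*exp(2*I*pi/3))] = 12/6 = 2
  <chi_rho, chi_5> = (1/6)[1*(9)*conj(1) + 1*(2*exp(-2*I*pi/3) + exp(-I*pi/3) + exp(I*pi/3) + 3*exp(2*I*pi/3))*conj(exp(-I*pi/3)) + 1*(2 + 4*exp(-2*I*pi/3) + 3*exp(2*I*pi/3))*conj(exp(-2*I*pi/3)) + 1*(3)*conj(-1) + 1*(2 + 3*exp(-2*I*pi/3) + 4*exp(2*I*pi/3))*conj(exp(2*I*pi/3)) + 1*(3*exp(-2*I*pi/3) + exp(-I*pi/3) + exp(I*pi/3) + 2*exp(2*I*pi/3))*conj(exp(I*pi/3))]
      = (1/6)[(9) + (-2 + 2*exp(-I*pi/3) + exp(2*I*pi/3)) + (4 + 3*exp(-2*I*pi/3) + 2*exp(2*I*pi/3)) + (-3) + (4 + 2*exp(-2*I*pi/3) + 3*exp(2*I*pi/3)) + (-2 + exp(-2*I*pi/3) + 2*exp(I*pi/3))] = 6/6 = 1
(Exp terms are combined using exp(i*s)*conj(exp(i*t)) = exp(i*(s-t)), and sums of them are collapsed using the identity that for every m > 1 the m distinct m-th roots of unity sum to 0, e.g. 1 + exp(2*I*pi/3) + exp(-2*I*pi/3) = 0.)
Dimension check: dim(rho) = sum (mult * dim) = 1*1 + 1*1 + 3*1 + 1*1 + 2*1 + 1*1 = 9 = chi_rho(e) = 9.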